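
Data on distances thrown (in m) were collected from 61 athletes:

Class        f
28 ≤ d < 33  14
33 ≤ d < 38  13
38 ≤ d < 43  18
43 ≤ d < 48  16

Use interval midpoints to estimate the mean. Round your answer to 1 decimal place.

Midpoints: 30.5, 35.5, 40.5, 45.5
Σfm = 14×30.5 + 13×35.5 + 18×40.5 + 16×45.5 = 2345.5
n = Σf = 61
Mean = 2345.5 / 61 = 38.4508

38.5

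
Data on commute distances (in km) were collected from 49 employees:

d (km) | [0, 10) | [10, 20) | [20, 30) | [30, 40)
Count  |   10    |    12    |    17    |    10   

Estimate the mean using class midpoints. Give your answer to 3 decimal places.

20.510

Midpoints: 5, 15, 25, 35
Σfm = 10×5 + 12×15 + 17×25 + 10×35 = 1005
n = Σf = 49
Mean = 1005 / 49 = 20.5102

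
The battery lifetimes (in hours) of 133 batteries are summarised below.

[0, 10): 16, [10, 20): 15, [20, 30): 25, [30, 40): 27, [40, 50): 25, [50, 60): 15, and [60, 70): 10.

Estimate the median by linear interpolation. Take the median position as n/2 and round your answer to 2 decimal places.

33.89

Cumulative frequencies: 16, 31, 56, 83, 108, 123, 133
n = 133; position = n/2 = 66.5.
This falls in the class [30, 40): L = 30, F = 56, f = 27, h = 10.
Median ≈ 30 + ((66.5 − 56) / 27) × 10 = 33.8889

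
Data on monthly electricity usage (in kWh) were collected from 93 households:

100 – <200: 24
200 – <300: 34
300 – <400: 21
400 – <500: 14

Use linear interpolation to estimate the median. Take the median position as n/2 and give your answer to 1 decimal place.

Cumulative frequencies: 24, 58, 79, 93
n = 93; position = n/2 = 46.5.
This falls in the class 200 – <300: L = 200, F = 24, f = 34, h = 100.
Median ≈ 200 + ((46.5 − 24) / 34) × 100 = 266.1765

266.2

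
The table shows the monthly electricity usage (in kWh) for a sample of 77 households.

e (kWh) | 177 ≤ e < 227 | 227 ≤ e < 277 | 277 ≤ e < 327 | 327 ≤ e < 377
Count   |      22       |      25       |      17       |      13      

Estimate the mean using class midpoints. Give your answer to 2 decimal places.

Midpoints: 202, 252, 302, 352
Σfm = 22×202 + 25×252 + 17×302 + 13×352 = 20454
n = Σf = 77
Mean = 20454 / 77 = 265.6364

265.64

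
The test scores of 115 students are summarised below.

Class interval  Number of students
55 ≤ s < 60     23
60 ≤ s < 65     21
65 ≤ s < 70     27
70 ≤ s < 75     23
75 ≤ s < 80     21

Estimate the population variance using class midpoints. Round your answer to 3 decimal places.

47.819

Midpoints: 57.5, 62.5, 67.5, 72.5, 77.5
n = 115, Σfm = 7752.5, mean = 67.4130
Σfm² = 528118.75
Σf(m − x̄)² = Σfm² − (Σfm)²/n = 528118.75 − 7752.5²/115 = 5499.1304
Population variance = 5499.1304 / 115 = 47.8185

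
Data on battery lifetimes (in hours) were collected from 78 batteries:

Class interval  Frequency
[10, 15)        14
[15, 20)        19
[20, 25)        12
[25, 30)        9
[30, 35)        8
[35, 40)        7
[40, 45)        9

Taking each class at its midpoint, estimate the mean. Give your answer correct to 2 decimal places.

24.74

Midpoints: 12.5, 17.5, 22.5, 27.5, 32.5, 37.5, 42.5
Σfm = 14×12.5 + 19×17.5 + 12×22.5 + 9×27.5 + 8×32.5 + 7×37.5 + 9×42.5 = 1930
n = Σf = 78
Mean = 1930 / 78 = 24.7436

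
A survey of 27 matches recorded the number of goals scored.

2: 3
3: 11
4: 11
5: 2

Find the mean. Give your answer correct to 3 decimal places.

3.444

Values: 2, 3, 4, 5
Σfx = 3×2 + 11×3 + 11×4 + 2×5 = 93
n = Σf = 27
Mean = 93 / 27 = 3.4444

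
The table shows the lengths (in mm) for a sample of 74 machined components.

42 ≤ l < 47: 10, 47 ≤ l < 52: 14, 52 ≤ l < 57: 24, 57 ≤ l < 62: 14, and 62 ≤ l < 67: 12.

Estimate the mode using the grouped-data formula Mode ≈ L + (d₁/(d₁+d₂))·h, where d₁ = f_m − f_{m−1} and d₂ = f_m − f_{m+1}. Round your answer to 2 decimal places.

54.50

Modal class: 52 ≤ l < 57 (highest frequency 24).
d₁ = 24 − 14 = 10, d₂ = 24 − 14 = 10
Mode ≈ 52 + (10/(10+10)) × 5 = 52 + 2.5000 = 54.5000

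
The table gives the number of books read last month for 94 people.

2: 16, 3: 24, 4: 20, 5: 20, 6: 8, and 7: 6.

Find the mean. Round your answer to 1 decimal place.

4.0

Values: 2, 3, 4, 5, 6, 7
Σfx = 16×2 + 24×3 + 20×4 + 20×5 + 8×6 + 6×7 = 374
n = Σf = 94
Mean = 374 / 94 = 3.9787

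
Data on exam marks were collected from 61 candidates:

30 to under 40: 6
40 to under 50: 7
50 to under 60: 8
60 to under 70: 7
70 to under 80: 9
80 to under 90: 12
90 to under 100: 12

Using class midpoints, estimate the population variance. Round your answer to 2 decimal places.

Midpoints: 35, 45, 55, 65, 75, 85, 95
n = 61, Σfm = 4255, mean = 69.7541
Σfm² = 320925
Σf(m − x̄)² = Σfm² − (Σfm)²/n = 320925 − 4255²/61 = 24121.3115
Population variance = 24121.3115 / 61 = 395.4313

395.43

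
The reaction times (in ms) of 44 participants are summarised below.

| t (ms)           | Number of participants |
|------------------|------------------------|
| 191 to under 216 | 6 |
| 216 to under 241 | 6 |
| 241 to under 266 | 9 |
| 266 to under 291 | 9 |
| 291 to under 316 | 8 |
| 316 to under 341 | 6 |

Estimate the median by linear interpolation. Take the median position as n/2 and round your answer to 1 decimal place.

Cumulative frequencies: 6, 12, 21, 30, 38, 44
n = 44; position = n/2 = 22.
This falls in the class 266 to under 291: L = 266, F = 21, f = 9, h = 25.
Median ≈ 266 + ((22 − 21) / 9) × 25 = 268.7778

268.8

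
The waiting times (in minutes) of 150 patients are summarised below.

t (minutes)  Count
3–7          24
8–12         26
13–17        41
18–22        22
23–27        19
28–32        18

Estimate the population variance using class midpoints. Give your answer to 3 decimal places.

61.889

Midpoints: 5, 10, 15, 20, 25, 30
n = 150, Σfm = 2450, mean = 16.3333
Σfm² = 49300
Σf(m − x̄)² = Σfm² − (Σfm)²/n = 49300 − 2450²/150 = 9283.3333
Population variance = 9283.3333 / 150 = 61.8889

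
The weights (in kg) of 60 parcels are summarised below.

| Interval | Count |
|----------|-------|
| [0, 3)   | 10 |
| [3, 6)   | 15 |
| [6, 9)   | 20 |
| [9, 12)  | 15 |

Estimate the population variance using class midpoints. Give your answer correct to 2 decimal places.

Midpoints: 1.5, 4.5, 7.5, 10.5
n = 60, Σfm = 390, mean = 6.5000
Σfm² = 3105
Σf(m − x̄)² = Σfm² − (Σfm)²/n = 3105 − 390²/60 = 570.0000
Population variance = 570.0000 / 60 = 9.5000

9.50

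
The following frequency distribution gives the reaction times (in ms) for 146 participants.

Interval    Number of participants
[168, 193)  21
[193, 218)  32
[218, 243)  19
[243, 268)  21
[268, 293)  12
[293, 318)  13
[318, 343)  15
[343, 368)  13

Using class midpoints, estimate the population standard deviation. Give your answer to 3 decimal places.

56.366

Midpoints: 180.5, 205.5, 230.5, 255.5, 280.5, 305.5, 330.5, 355.5
n = 146, Σfm = 37028, mean = 253.6164
Σfm² = 9854766.5
Σf(m − x̄)² = Σfm² − (Σfm)²/n = 9854766.5 − 37028²/146 = 463857.0205
Population variance = 463857.0205 / 146 = 3177.1029
Standard deviation = √3177.1029 = 56.3658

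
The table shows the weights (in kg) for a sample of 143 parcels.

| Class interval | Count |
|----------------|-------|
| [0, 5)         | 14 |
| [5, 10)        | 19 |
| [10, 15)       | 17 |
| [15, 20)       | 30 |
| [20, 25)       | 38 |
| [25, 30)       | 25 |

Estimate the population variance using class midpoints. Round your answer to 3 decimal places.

62.314

Midpoints: 2.5, 7.5, 12.5, 17.5, 22.5, 27.5
n = 143, Σfm = 2457.5, mean = 17.1853
Σfm² = 51143.75
Σf(m − x̄)² = Σfm² − (Σfm)²/n = 51143.75 − 2457.5²/143 = 8910.8392
Population variance = 8910.8392 / 143 = 62.3136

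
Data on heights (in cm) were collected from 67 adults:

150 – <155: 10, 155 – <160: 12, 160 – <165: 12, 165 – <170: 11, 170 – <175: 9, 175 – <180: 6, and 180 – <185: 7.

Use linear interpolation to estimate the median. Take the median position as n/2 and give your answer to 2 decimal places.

164.79

Cumulative frequencies: 10, 22, 34, 45, 54, 60, 67
n = 67; position = n/2 = 33.5.
This falls in the class 160 – <165: L = 160, F = 22, f = 12, h = 5.
Median ≈ 160 + ((33.5 − 22) / 12) × 5 = 164.7917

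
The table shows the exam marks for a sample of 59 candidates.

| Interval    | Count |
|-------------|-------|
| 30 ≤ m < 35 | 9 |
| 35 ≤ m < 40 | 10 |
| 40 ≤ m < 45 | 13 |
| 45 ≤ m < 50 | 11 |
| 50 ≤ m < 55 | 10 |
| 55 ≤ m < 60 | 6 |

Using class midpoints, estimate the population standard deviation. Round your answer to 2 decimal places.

Midpoints: 32.5, 37.5, 42.5, 47.5, 52.5, 57.5
n = 59, Σfm = 2612.5, mean = 44.2797
Σfm² = 119268.75
Σf(m − x̄)² = Σfm² − (Σfm)²/n = 119268.75 − 2612.5²/59 = 3588.1356
Population variance = 3588.1356 / 59 = 60.8159
Standard deviation = √60.8159 = 7.7985

7.80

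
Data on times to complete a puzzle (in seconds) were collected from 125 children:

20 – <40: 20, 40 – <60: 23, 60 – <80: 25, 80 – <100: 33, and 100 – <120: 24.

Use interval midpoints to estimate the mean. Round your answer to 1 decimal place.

72.9

Midpoints: 30, 50, 70, 90, 110
Σfm = 20×30 + 23×50 + 25×70 + 33×90 + 24×110 = 9110
n = Σf = 125
Mean = 9110 / 125 = 72.8800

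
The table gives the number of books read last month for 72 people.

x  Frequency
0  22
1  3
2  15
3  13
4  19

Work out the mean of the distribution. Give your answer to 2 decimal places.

Values: 0, 1, 2, 3, 4
Σfx = 22×0 + 3×1 + 15×2 + 13×3 + 19×4 = 148
n = Σf = 72
Mean = 148 / 72 = 2.0556

2.06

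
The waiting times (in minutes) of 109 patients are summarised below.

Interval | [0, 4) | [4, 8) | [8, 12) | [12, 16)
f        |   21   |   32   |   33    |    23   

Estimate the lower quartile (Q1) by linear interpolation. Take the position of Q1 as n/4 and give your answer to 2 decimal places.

4.78

Cumulative frequencies: 21, 53, 86, 109
n = 109; position = n/4 = 27.25.
This falls in the class [4, 8): L = 4, F = 21, f = 32, h = 4.
Lower quartile ≈ 4 + ((27.25 − 21) / 32) × 4 = 4.7812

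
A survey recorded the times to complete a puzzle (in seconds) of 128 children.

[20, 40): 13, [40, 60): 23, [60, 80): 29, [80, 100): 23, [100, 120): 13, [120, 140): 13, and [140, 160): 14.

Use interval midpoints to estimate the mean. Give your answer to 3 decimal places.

Midpoints: 30, 50, 70, 90, 110, 130, 150
Σfm = 13×30 + 23×50 + 29×70 + 23×90 + 13×110 + 13×130 + 14×150 = 10860
n = Σf = 128
Mean = 10860 / 128 = 84.8438

84.844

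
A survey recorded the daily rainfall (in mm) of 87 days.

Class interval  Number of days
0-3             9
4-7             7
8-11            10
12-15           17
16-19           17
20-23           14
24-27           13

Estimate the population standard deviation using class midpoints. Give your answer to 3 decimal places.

7.384

Midpoints: 1.5, 5.5, 9.5, 13.5, 17.5, 21.5, 25.5
n = 87, Σfm = 1306.5, mean = 15.0172
Σfm² = 24363.75
Σf(m − x̄)² = Σfm² − (Σfm)²/n = 24363.75 − 1306.5²/87 = 4743.7241
Population variance = 4743.7241 / 87 = 54.5256
Standard deviation = √54.5256 = 7.3841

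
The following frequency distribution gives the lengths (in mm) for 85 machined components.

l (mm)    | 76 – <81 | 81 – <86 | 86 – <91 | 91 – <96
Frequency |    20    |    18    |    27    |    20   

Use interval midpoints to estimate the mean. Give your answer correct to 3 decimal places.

86.265

Midpoints: 78.5, 83.5, 88.5, 93.5
Σfm = 20×78.5 + 18×83.5 + 27×88.5 + 20×93.5 = 7332.5
n = Σf = 85
Mean = 7332.5 / 85 = 86.2647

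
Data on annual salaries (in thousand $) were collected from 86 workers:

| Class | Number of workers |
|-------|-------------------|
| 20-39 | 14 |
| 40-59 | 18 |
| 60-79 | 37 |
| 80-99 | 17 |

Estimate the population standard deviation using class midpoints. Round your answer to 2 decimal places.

19.44

Midpoints: 29.5, 49.5, 69.5, 89.5
n = 86, Σfm = 5397, mean = 62.7558
Σfm² = 371181.5
Σf(m − x̄)² = Σfm² − (Σfm)²/n = 371181.5 − 5397²/86 = 32488.3721
Population variance = 32488.3721 / 86 = 377.7718
Standard deviation = √377.7718 = 19.4364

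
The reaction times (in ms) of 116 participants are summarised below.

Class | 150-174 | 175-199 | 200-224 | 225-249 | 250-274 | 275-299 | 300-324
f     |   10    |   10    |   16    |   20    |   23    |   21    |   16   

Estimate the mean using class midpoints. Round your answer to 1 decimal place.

247.1

Midpoints: 162, 187, 212, 237, 262, 287, 312
Σfm = 10×162 + 10×187 + 16×212 + 20×237 + 23×262 + 21×287 + 16×312 = 28667
n = Σf = 116
Mean = 28667 / 116 = 247.1293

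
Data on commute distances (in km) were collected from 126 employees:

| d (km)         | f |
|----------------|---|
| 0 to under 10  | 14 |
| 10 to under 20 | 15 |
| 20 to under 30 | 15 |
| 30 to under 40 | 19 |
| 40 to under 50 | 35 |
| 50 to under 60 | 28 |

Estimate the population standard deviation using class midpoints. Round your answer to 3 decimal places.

Midpoints: 5, 15, 25, 35, 45, 55
n = 126, Σfm = 4450, mean = 35.3175
Σfm² = 191950
Σf(m − x̄)² = Σfm² − (Σfm)²/n = 191950 − 4450²/126 = 34787.3016
Population variance = 34787.3016 / 126 = 276.0897
Standard deviation = √276.0897 = 16.6159

16.616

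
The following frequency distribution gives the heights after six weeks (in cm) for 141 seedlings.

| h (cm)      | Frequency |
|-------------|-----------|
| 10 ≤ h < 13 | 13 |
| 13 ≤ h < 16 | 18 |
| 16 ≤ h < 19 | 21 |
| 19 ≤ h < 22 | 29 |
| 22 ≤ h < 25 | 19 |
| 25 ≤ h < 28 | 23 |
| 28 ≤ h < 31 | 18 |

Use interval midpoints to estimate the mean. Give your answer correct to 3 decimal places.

Midpoints: 11.5, 14.5, 17.5, 20.5, 23.5, 26.5, 29.5
Σfm = 13×11.5 + 18×14.5 + 21×17.5 + 29×20.5 + 19×23.5 + 23×26.5 + 18×29.5 = 2959.5
n = Σf = 141
Mean = 2959.5 / 141 = 20.9894

20.989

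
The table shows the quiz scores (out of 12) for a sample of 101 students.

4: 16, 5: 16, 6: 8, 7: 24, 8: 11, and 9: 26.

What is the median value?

Cumulative frequencies: 16, 32, 40, 64, 75, 101
n = 101, so the median is the value in position (n+1)/2 = 51.
Position 51 falls at value 7.

7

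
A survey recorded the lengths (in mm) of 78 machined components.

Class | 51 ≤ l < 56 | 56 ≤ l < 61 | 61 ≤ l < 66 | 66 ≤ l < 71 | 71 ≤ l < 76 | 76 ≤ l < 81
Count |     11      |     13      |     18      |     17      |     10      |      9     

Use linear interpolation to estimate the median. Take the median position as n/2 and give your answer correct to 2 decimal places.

Cumulative frequencies: 11, 24, 42, 59, 69, 78
n = 78; position = n/2 = 39.
This falls in the class 61 ≤ l < 66: L = 61, F = 24, f = 18, h = 5.
Median ≈ 61 + ((39 − 24) / 18) × 5 = 65.1667

65.17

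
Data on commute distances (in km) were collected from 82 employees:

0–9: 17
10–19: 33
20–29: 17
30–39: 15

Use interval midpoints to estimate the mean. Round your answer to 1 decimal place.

18.2

Midpoints: 4.5, 14.5, 24.5, 34.5
Σfm = 17×4.5 + 33×14.5 + 17×24.5 + 15×34.5 = 1489
n = Σf = 82
Mean = 1489 / 82 = 18.1585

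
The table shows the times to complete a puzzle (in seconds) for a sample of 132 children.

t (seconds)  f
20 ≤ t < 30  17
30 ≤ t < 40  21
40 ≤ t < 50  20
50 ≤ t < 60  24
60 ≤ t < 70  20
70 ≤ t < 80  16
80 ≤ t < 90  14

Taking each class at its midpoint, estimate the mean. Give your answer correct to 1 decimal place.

53.6

Midpoints: 25, 35, 45, 55, 65, 75, 85
Σfm = 17×25 + 21×35 + 20×45 + 24×55 + 20×65 + 16×75 + 14×85 = 7070
n = Σf = 132
Mean = 7070 / 132 = 53.5606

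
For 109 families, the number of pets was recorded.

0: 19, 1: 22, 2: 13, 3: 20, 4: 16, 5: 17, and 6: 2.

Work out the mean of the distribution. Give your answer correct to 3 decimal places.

2.468

Values: 0, 1, 2, 3, 4, 5, 6
Σfx = 19×0 + 22×1 + 13×2 + 20×3 + 16×4 + 17×5 + 2×6 = 269
n = Σf = 109
Mean = 269 / 109 = 2.4679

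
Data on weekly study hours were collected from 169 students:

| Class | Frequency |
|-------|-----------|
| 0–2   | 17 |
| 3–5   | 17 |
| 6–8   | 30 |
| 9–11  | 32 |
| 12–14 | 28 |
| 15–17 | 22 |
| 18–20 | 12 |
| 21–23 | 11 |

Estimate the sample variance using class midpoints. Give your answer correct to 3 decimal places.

Midpoints: 1, 4, 7, 10, 13, 16, 19, 22
n = 169, Σfm = 1801, mean = 10.6568
Σfm² = 24979
Σf(m − x̄)² = Σfm² − (Σfm)²/n = 24979 − 1801²/169 = 5786.0947
Sample variance = 5786.0947 / 168 = 34.4410

34.441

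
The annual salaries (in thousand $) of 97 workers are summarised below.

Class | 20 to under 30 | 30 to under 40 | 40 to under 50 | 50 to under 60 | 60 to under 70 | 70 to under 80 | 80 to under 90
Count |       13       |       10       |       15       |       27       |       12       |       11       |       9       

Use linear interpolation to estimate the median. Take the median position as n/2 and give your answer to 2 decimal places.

Cumulative frequencies: 13, 23, 38, 65, 77, 88, 97
n = 97; position = n/2 = 48.5.
This falls in the class 50 to under 60: L = 50, F = 38, f = 27, h = 10.
Median ≈ 50 + ((48.5 − 38) / 27) × 10 = 53.8889

53.89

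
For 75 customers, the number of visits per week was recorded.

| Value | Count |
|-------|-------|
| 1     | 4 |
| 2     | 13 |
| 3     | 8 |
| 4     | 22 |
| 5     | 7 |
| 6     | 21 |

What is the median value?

4

Cumulative frequencies: 4, 17, 25, 47, 54, 75
n = 75, so the median is the value in position (n+1)/2 = 38.
Position 38 falls at value 4.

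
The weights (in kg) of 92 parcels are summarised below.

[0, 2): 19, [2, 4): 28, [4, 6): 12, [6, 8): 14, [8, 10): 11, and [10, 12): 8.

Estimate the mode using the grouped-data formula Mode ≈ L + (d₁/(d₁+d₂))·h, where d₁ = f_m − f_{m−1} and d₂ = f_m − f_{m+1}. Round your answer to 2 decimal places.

2.72

Modal class: [2, 4) (highest frequency 28).
d₁ = 28 − 19 = 9, d₂ = 28 − 12 = 16
Mode ≈ 2 + (9/(9+16)) × 2 = 2 + 0.7200 = 2.7200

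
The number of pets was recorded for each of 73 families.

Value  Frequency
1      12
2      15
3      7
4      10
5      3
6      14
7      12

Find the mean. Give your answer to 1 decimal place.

3.9

Values: 1, 2, 3, 4, 5, 6, 7
Σfx = 12×1 + 15×2 + 7×3 + 10×4 + 3×5 + 14×6 + 12×7 = 286
n = Σf = 73
Mean = 286 / 73 = 3.9178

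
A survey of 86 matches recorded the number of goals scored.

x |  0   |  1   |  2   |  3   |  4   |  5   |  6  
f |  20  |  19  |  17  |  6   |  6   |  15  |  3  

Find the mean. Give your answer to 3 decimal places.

2.186

Values: 0, 1, 2, 3, 4, 5, 6
Σfx = 20×0 + 19×1 + 17×2 + 6×3 + 6×4 + 15×5 + 3×6 = 188
n = Σf = 86
Mean = 188 / 86 = 2.1860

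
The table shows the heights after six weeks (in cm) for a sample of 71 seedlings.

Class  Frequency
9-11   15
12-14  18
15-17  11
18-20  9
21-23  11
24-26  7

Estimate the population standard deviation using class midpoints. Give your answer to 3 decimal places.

4.956

Midpoints: 10, 13, 16, 19, 22, 25
n = 71, Σfm = 1148, mean = 16.1690
Σfm² = 20306
Σf(m − x̄)² = Σfm² − (Σfm)²/n = 20306 − 1148²/71 = 1743.9718
Population variance = 1743.9718 / 71 = 24.5630
Standard deviation = √24.5630 = 4.9561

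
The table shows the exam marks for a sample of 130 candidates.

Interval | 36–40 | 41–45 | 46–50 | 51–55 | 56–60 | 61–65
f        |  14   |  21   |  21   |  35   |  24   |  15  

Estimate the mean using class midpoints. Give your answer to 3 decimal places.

51.038

Midpoints: 38, 43, 48, 53, 58, 63
Σfm = 14×38 + 21×43 + 21×48 + 35×53 + 24×58 + 15×63 = 6635
n = Σf = 130
Mean = 6635 / 130 = 51.0385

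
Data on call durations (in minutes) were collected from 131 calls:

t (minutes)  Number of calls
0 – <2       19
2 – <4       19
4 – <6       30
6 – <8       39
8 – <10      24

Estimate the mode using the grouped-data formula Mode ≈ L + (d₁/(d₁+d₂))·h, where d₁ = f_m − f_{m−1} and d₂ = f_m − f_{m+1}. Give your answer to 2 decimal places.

Modal class: 6 – <8 (highest frequency 39).
d₁ = 39 − 30 = 9, d₂ = 39 − 24 = 15
Mode ≈ 6 + (9/(9+15)) × 2 = 6 + 0.7500 = 6.7500

6.75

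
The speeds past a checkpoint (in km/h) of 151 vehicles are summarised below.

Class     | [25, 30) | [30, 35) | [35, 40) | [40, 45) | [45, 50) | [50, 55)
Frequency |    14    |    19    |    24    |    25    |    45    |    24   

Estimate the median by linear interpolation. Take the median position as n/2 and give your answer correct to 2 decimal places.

Cumulative frequencies: 14, 33, 57, 82, 127, 151
n = 151; position = n/2 = 75.5.
This falls in the class [40, 45): L = 40, F = 57, f = 25, h = 5.
Median ≈ 40 + ((75.5 − 57) / 25) × 5 = 43.7000

43.70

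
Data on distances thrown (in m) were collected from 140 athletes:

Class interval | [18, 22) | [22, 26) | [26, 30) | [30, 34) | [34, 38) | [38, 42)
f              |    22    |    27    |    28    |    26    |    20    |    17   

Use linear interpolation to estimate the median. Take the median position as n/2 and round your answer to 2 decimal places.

29.00

Cumulative frequencies: 22, 49, 77, 103, 123, 140
n = 140; position = n/2 = 70.
This falls in the class [26, 30): L = 26, F = 49, f = 28, h = 4.
Median ≈ 26 + ((70 − 49) / 28) × 4 = 29.0000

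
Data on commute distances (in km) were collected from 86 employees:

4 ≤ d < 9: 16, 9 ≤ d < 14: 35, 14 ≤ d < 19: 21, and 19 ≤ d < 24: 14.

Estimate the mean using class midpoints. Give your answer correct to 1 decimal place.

Midpoints: 6.5, 11.5, 16.5, 21.5
Σfm = 16×6.5 + 35×11.5 + 21×16.5 + 14×21.5 = 1154
n = Σf = 86
Mean = 1154 / 86 = 13.4186

13.4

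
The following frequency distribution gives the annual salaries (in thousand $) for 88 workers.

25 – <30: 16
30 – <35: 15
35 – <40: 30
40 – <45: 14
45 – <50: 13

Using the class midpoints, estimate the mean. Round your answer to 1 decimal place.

Midpoints: 27.5, 32.5, 37.5, 42.5, 47.5
Σfm = 16×27.5 + 15×32.5 + 30×37.5 + 14×42.5 + 13×47.5 = 3265
n = Σf = 88
Mean = 3265 / 88 = 37.1023

37.1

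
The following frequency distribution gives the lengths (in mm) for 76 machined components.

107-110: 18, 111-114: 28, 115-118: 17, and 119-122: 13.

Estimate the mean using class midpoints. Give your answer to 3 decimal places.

113.816

Midpoints: 108.5, 112.5, 116.5, 120.5
Σfm = 18×108.5 + 28×112.5 + 17×116.5 + 13×120.5 = 8650
n = Σf = 76
Mean = 8650 / 76 = 113.8158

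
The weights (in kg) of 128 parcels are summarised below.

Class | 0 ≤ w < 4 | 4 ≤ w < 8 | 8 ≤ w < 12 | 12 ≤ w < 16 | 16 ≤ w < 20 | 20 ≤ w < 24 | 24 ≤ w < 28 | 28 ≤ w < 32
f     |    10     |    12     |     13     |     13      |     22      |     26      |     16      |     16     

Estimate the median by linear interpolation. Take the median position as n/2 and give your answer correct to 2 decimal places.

18.91

Cumulative frequencies: 10, 22, 35, 48, 70, 96, 112, 128
n = 128; position = n/2 = 64.
This falls in the class 16 ≤ w < 20: L = 16, F = 48, f = 22, h = 4.
Median ≈ 16 + ((64 − 48) / 22) × 4 = 18.9091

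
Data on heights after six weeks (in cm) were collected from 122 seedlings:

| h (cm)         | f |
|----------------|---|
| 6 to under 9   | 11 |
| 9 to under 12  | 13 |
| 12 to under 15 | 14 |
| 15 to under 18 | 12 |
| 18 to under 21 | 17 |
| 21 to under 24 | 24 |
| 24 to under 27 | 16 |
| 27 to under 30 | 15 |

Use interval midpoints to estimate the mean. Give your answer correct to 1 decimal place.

Midpoints: 7.5, 10.5, 13.5, 16.5, 19.5, 22.5, 25.5, 28.5
Σfm = 11×7.5 + 13×10.5 + 14×13.5 + 12×16.5 + 17×19.5 + 24×22.5 + 16×25.5 + 15×28.5 = 2313
n = Σf = 122
Mean = 2313 / 122 = 18.9590

19.0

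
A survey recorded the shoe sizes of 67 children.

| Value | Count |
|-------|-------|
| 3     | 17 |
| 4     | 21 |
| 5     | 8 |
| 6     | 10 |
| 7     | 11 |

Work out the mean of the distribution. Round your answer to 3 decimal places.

4.657

Values: 3, 4, 5, 6, 7
Σfx = 17×3 + 21×4 + 8×5 + 10×6 + 11×7 = 312
n = Σf = 67
Mean = 312 / 67 = 4.6567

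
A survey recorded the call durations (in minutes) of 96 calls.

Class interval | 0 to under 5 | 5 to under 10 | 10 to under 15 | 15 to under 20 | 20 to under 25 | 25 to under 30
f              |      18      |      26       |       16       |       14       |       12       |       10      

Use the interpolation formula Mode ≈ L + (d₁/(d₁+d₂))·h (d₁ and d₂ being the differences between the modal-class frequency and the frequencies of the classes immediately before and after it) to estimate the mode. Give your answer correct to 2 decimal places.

7.22

Modal class: 5 to under 10 (highest frequency 26).
d₁ = 26 − 18 = 8, d₂ = 26 − 16 = 10
Mode ≈ 5 + (8/(8+10)) × 5 = 5 + 2.2222 = 7.2222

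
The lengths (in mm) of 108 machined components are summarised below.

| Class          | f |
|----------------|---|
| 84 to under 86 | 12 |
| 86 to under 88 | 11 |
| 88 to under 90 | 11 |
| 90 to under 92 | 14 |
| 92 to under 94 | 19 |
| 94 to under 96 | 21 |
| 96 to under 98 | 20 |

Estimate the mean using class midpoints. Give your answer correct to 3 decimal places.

Midpoints: 85, 87, 89, 91, 93, 95, 97
Σfm = 12×85 + 11×87 + 11×89 + 14×91 + 19×93 + 21×95 + 20×97 = 9932
n = Σf = 108
Mean = 9932 / 108 = 91.9630

91.963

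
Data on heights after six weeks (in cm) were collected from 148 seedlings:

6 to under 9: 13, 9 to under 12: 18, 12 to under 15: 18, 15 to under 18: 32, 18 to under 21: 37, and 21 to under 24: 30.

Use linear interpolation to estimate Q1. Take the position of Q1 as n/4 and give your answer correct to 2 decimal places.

13.00

Cumulative frequencies: 13, 31, 49, 81, 118, 148
n = 148; position = n/4 = 37.
This falls in the class 12 to under 15: L = 12, F = 31, f = 18, h = 3.
Lower quartile ≈ 12 + ((37 − 31) / 18) × 3 = 13.0000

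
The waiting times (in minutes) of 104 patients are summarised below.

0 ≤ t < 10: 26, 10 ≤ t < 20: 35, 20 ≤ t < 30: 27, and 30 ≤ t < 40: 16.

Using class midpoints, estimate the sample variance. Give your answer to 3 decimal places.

Midpoints: 5, 15, 25, 35
n = 104, Σfm = 1890, mean = 18.1731
Σfm² = 45000
Σf(m − x̄)² = Σfm² − (Σfm)²/n = 45000 − 1890²/104 = 10652.8846
Sample variance = 10652.8846 / 103 = 103.4261

103.426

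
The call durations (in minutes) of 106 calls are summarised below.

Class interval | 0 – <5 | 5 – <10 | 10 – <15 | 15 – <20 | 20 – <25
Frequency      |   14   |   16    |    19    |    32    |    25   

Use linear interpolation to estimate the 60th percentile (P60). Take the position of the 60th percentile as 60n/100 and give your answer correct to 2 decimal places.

17.28

Cumulative frequencies: 14, 30, 49, 81, 106
n = 106; position = 60n/100 = 63.6.
This falls in the class 15 – <20: L = 15, F = 49, f = 32, h = 5.
60th percentile ≈ 15 + ((63.6 − 49) / 32) × 5 = 17.2812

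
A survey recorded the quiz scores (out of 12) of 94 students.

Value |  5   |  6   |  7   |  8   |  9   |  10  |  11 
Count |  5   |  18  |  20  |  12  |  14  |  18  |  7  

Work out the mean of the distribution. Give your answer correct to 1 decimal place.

Values: 5, 6, 7, 8, 9, 10, 11
Σfx = 5×5 + 18×6 + 20×7 + 12×8 + 14×9 + 18×10 + 7×11 = 752
n = Σf = 94
Mean = 752 / 94 = 8.0000

8.0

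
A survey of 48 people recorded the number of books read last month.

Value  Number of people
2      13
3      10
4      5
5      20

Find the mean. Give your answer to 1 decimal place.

Values: 2, 3, 4, 5
Σfx = 13×2 + 10×3 + 5×4 + 20×5 = 176
n = Σf = 48
Mean = 176 / 48 = 3.6667

3.7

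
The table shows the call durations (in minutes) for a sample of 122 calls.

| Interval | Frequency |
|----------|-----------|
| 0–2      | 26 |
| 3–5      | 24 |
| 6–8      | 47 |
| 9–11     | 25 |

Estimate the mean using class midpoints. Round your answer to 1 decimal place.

Midpoints: 1, 4, 7, 10
Σfm = 26×1 + 24×4 + 47×7 + 25×10 = 701
n = Σf = 122
Mean = 701 / 122 = 5.7459

5.7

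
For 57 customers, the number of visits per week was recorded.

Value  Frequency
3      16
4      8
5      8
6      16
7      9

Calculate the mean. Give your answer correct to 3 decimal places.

4.895

Values: 3, 4, 5, 6, 7
Σfx = 16×3 + 8×4 + 8×5 + 16×6 + 9×7 = 279
n = Σf = 57
Mean = 279 / 57 = 4.8947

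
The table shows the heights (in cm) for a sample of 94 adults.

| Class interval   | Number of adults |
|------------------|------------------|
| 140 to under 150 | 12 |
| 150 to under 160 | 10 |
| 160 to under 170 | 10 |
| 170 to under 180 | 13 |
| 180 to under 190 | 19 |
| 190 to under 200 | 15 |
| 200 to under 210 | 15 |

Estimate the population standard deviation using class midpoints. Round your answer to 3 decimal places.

Midpoints: 145, 155, 165, 175, 185, 195, 205
n = 94, Σfm = 16730, mean = 177.9787
Σfm² = 3013950
Σf(m − x̄)² = Σfm² − (Σfm)²/n = 3013950 − 16730²/94 = 36365.9574
Population variance = 36365.9574 / 94 = 386.8719
Standard deviation = √386.8719 = 19.6691

19.669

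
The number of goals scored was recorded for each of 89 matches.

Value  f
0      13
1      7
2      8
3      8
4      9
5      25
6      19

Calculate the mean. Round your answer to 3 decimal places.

3.618

Values: 0, 1, 2, 3, 4, 5, 6
Σfx = 13×0 + 7×1 + 8×2 + 8×3 + 9×4 + 25×5 + 19×6 = 322
n = Σf = 89
Mean = 322 / 89 = 3.6180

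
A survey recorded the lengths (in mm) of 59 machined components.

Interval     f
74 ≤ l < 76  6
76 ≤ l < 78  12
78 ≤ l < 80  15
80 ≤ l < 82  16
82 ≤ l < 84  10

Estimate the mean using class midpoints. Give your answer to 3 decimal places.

79.407

Midpoints: 75, 77, 79, 81, 83
Σfm = 6×75 + 12×77 + 15×79 + 16×81 + 10×83 = 4685
n = Σf = 59
Mean = 4685 / 59 = 79.4068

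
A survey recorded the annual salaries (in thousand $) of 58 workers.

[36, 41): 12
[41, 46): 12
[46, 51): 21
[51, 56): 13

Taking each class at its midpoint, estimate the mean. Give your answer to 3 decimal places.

Midpoints: 38.5, 43.5, 48.5, 53.5
Σfm = 12×38.5 + 12×43.5 + 21×48.5 + 13×53.5 = 2698
n = Σf = 58
Mean = 2698 / 58 = 46.5172

46.517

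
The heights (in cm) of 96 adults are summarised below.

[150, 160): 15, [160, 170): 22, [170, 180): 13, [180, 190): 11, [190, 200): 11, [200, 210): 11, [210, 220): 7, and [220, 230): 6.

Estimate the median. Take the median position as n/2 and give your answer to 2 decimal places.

Cumulative frequencies: 15, 37, 50, 61, 72, 83, 90, 96
n = 96; position = n/2 = 48.
This falls in the class [170, 180): L = 170, F = 37, f = 13, h = 10.
Median ≈ 170 + ((48 − 37) / 13) × 10 = 178.4615

178.46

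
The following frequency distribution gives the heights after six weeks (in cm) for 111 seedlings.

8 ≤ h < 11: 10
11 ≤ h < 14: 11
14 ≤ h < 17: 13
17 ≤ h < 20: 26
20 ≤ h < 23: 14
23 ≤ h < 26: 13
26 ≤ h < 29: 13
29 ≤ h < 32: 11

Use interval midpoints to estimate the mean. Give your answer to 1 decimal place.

20.1

Midpoints: 9.5, 12.5, 15.5, 18.5, 21.5, 24.5, 27.5, 30.5
Σfm = 10×9.5 + 11×12.5 + 13×15.5 + 26×18.5 + 14×21.5 + 13×24.5 + 13×27.5 + 11×30.5 = 2227.5
n = Σf = 111
Mean = 2227.5 / 111 = 20.0676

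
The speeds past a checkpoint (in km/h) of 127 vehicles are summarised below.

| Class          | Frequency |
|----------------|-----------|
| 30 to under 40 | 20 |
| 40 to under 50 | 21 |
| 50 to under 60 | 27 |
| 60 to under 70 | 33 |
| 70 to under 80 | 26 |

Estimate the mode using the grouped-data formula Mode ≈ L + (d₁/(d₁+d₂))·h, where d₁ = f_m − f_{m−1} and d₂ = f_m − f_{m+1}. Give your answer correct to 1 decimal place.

Modal class: 60 to under 70 (highest frequency 33).
d₁ = 33 − 27 = 6, d₂ = 33 − 26 = 7
Mode ≈ 60 + (6/(6+7)) × 10 = 60 + 4.6154 = 64.6154

64.6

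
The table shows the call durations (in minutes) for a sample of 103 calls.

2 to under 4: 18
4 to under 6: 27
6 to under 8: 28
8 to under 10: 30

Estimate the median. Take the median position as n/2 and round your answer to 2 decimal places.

Cumulative frequencies: 18, 45, 73, 103
n = 103; position = n/2 = 51.5.
This falls in the class 6 to under 8: L = 6, F = 45, f = 28, h = 2.
Median ≈ 6 + ((51.5 − 45) / 28) × 2 = 6.4643

6.46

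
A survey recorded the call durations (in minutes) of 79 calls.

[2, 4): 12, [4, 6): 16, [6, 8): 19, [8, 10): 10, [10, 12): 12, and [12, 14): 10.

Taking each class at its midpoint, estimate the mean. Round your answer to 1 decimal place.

7.6

Midpoints: 3, 5, 7, 9, 11, 13
Σfm = 12×3 + 16×5 + 19×7 + 10×9 + 12×11 + 10×13 = 601
n = Σf = 79
Mean = 601 / 79 = 7.6076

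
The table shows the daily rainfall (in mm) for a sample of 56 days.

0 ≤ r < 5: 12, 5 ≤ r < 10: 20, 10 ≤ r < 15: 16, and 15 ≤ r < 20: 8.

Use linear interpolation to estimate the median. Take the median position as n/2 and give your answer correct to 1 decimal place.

Cumulative frequencies: 12, 32, 48, 56
n = 56; position = n/2 = 28.
This falls in the class 5 ≤ r < 10: L = 5, F = 12, f = 20, h = 5.
Median ≈ 5 + ((28 − 12) / 20) × 5 = 9.0000

9.0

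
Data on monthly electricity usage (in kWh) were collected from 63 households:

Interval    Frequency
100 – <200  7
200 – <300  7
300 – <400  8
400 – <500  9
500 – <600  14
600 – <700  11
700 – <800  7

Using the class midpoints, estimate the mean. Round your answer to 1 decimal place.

472.2

Midpoints: 150, 250, 350, 450, 550, 650, 750
Σfm = 7×150 + 7×250 + 8×350 + 9×450 + 14×550 + 11×650 + 7×750 = 29750
n = Σf = 63
Mean = 29750 / 63 = 472.2222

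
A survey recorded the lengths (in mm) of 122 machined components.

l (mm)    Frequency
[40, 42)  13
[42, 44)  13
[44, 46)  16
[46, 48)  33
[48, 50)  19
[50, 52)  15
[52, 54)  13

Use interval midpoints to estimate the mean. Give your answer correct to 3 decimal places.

47.115

Midpoints: 41, 43, 45, 47, 49, 51, 53
Σfm = 13×41 + 13×43 + 16×45 + 33×47 + 19×49 + 15×51 + 13×53 = 5748
n = Σf = 122
Mean = 5748 / 122 = 47.1148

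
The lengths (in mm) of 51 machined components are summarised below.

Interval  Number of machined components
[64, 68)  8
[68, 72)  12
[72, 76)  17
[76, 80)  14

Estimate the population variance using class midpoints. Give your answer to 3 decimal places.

Midpoints: 66, 70, 74, 78
n = 51, Σfm = 3718, mean = 72.9020
Σfm² = 271916
Σf(m − x̄)² = Σfm² − (Σfm)²/n = 271916 − 3718²/51 = 866.5098
Population variance = 866.5098 / 51 = 16.9904

16.990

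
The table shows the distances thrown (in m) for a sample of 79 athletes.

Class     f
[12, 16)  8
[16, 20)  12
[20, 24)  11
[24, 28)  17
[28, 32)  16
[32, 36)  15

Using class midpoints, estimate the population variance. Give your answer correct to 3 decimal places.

Midpoints: 14, 18, 22, 26, 30, 34
n = 79, Σfm = 2002, mean = 25.3418
Σfm² = 54012
Σf(m − x̄)² = Σfm² − (Σfm)²/n = 54012 − 2002²/79 = 3277.7722
Population variance = 3277.7722 / 79 = 41.4908

41.491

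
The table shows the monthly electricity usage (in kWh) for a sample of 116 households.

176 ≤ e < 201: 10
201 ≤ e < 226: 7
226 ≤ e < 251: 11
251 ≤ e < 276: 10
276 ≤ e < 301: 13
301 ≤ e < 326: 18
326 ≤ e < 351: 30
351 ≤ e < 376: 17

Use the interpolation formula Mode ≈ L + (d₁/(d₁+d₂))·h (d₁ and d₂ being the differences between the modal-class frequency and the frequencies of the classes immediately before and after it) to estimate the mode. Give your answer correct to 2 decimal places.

338.00

Modal class: 326 ≤ e < 351 (highest frequency 30).
d₁ = 30 − 18 = 12, d₂ = 30 − 17 = 13
Mode ≈ 326 + (12/(12+13)) × 25 = 326 + 12.0000 = 338.0000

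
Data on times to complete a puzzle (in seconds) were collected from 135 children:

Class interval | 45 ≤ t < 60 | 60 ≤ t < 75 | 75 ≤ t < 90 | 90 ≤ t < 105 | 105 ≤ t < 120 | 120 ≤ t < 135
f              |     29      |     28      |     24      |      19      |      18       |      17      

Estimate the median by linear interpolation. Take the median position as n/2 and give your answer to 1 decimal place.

81.6

Cumulative frequencies: 29, 57, 81, 100, 118, 135
n = 135; position = n/2 = 67.5.
This falls in the class 75 ≤ t < 90: L = 75, F = 57, f = 24, h = 15.
Median ≈ 75 + ((67.5 − 57) / 24) × 15 = 81.5625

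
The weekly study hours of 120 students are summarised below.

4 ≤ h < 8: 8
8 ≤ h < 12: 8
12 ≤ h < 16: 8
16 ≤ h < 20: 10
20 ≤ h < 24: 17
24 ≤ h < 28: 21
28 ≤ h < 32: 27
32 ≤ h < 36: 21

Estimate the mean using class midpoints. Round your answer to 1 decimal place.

Midpoints: 6, 10, 14, 18, 22, 26, 30, 34
Σfm = 8×6 + 8×10 + 8×14 + 10×18 + 17×22 + 21×26 + 27×30 + 21×34 = 2864
n = Σf = 120
Mean = 2864 / 120 = 23.8667

23.9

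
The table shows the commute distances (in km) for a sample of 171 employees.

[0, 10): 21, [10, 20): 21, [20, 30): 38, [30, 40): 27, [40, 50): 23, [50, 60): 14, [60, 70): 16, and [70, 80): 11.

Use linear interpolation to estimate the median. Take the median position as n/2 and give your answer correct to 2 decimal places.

32.04

Cumulative frequencies: 21, 42, 80, 107, 130, 144, 160, 171
n = 171; position = n/2 = 85.5.
This falls in the class [30, 40): L = 30, F = 80, f = 27, h = 10.
Median ≈ 30 + ((85.5 − 80) / 27) × 10 = 32.0370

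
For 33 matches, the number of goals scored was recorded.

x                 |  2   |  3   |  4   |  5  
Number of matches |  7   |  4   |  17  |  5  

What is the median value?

4

Cumulative frequencies: 7, 11, 28, 33
n = 33, so the median is the value in position (n+1)/2 = 17.
Position 17 falls at value 4.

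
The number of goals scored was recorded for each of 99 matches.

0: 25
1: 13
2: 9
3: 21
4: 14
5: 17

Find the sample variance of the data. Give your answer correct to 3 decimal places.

Values: 0, 1, 2, 3, 4, 5
n = 99, Σfx = 235, mean = 2.3737
Σfx² = 887
Σf(x − x̄)² = Σfx² − (Σfx)²/n = 887 − 235²/99 = 329.1717
Sample variance = 329.1717 / 98 = 3.3589

3.359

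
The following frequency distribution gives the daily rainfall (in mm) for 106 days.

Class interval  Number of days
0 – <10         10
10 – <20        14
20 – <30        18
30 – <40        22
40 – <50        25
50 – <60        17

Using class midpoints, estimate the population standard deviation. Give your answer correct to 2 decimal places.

15.49

Midpoints: 5, 15, 25, 35, 45, 55
n = 106, Σfm = 3540, mean = 33.3962
Σfm² = 143650
Σf(m − x̄)² = Σfm² − (Σfm)²/n = 143650 − 3540²/106 = 25427.3585
Population variance = 25427.3585 / 106 = 239.8807
Standard deviation = √239.8807 = 15.4881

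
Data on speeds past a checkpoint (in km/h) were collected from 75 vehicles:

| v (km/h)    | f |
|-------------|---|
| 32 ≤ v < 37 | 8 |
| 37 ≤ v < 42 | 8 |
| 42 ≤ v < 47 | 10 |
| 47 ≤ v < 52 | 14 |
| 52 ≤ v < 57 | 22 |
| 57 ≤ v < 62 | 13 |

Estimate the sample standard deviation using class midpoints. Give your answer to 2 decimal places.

Midpoints: 34.5, 39.5, 44.5, 49.5, 54.5, 59.5
n = 75, Σfm = 3702.5, mean = 49.3667
Σfm² = 187478.75
Σf(m − x̄)² = Σfm² − (Σfm)²/n = 187478.75 − 3702.5²/75 = 4698.6667
Sample variance = 4698.6667 / 74 = 63.4955
Standard deviation = √63.4955 = 7.9684

7.97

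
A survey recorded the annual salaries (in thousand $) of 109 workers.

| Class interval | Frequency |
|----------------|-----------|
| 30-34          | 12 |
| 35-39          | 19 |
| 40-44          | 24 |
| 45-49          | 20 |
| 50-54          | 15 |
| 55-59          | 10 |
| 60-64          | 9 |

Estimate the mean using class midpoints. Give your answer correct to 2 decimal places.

45.35

Midpoints: 32, 37, 42, 47, 52, 57, 62
Σfm = 12×32 + 19×37 + 24×42 + 20×47 + 15×52 + 10×57 + 9×62 = 4943
n = Σf = 109
Mean = 4943 / 109 = 45.3486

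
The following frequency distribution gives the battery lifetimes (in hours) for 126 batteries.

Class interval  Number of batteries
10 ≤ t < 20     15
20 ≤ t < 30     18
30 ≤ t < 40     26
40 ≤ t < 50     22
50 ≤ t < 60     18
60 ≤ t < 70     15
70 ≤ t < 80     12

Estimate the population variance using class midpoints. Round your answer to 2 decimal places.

Midpoints: 15, 25, 35, 45, 55, 65, 75
n = 126, Σfm = 5440, mean = 43.1746
Σfm² = 276350
Σf(m − x̄)² = Σfm² − (Σfm)²/n = 276350 − 5440²/126 = 41480.1587
Population variance = 41480.1587 / 126 = 329.2076

329.21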